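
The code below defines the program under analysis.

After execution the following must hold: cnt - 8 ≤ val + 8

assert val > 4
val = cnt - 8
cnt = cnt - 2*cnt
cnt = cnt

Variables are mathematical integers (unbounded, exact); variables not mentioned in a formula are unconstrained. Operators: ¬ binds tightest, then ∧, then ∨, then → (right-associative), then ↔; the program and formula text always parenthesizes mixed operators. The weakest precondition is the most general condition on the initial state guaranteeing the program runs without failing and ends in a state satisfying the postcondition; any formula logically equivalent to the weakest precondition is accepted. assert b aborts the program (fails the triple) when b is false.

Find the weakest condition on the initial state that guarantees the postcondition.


Working backward. After the program, the postcondition cnt - 8 ≤ val + 8 must hold; in canonical form it is cnt ≤ val + 16.
Before cnt := cnt: cnt ≤ val + 16
Before cnt := cnt - 2*cnt: cnt + val ≥ -16
Before val := cnt - 8: 2*cnt ≥ -8
Before assert val > 4: val > 4 ∧ 2*cnt ≥ -8
Answer: WP = val > 4 ∧ 2*cnt ≥ -8


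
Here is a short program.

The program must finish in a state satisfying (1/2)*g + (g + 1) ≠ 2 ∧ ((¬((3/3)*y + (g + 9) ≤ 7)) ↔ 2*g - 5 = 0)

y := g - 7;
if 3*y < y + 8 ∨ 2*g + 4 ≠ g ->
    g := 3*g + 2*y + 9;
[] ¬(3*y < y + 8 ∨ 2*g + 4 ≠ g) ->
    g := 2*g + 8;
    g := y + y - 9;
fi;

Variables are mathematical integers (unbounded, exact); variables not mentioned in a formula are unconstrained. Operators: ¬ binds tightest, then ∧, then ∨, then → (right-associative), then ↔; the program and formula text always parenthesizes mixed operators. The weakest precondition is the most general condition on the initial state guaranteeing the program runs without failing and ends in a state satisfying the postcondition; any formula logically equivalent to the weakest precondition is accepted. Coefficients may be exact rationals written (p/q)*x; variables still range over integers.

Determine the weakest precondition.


Working backward. After the program, the postcondition (1/2)*g + (g + 1) ≠ 2 ∧ ((¬((3/3)*y + (g + 9) ≤ 7)) ↔ 2*g - 5 = 0) must hold; in canonical form it is (3/2)*g ≠ 1 ∧ ((¬(g + y ≤ -2)) ↔ 2*g = 5).
Then branch requires (9/2)*g + 3*y ≠ -25/2 ∧ ((¬(3*g + 3*y ≤ -11)) ↔ 6*g + 4*y = -13); else branch requires 3*y ≠ 29/2 ∧ ((¬(3*y ≤ 7)) ↔ 4*y = 23).
Before the if: ((2*y < 8 ∨ g ≠ -4) → ((9/2)*g + 3*y ≠ -25/2 ∧ ((¬(3*g + 3*y ≤ -11)) ↔ 6*g + 4*y = -13))) ∧ ((¬(2*y < 8 ∨ g ≠ -4)) → (3*y ≠ 29/2 ∧ ((¬(3*y ≤ 7)) ↔ 4*y = 23)))
Before y := g - 7: ((2*g < 22 ∨ g ≠ -4) → ((15/2)*g ≠ 17/2 ∧ ((¬(6*g ≤ 10)) ↔ 10*g = 15))) ∧ ((¬(2*g < 22 ∨ g ≠ -4)) → (3*g ≠ 71/2 ∧ ((¬(3*g ≤ 28)) ↔ 4*g = 51)))
Answer: WP = ((2*g < 22 ∨ g ≠ -4) → ((15/2)*g ≠ 17/2 ∧ ((¬(6*g ≤ 10)) ↔ 10*g = 15))) ∧ ((¬(2*g < 22 ∨ g ≠ -4)) → (3*g ≠ 71/2 ∧ ((¬(3*g ≤ 28)) ↔ 4*g = 51)))


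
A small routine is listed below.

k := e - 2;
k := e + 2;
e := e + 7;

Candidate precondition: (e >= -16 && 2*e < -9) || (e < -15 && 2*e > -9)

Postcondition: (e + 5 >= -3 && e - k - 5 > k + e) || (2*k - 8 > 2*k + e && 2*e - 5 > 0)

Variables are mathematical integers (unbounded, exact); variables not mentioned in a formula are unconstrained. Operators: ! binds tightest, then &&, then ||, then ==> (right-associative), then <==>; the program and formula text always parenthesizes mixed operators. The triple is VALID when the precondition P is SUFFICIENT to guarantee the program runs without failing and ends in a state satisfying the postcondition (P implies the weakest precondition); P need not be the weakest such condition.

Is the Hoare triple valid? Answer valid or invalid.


Working backward. After the program, the postcondition (e + 5 >= -3 && e - k - 5 > k + e) || (2*k - 8 > 2*k + e && 2*e - 5 > 0) must hold; in canonical form it is (e >= -8 && 2*k < -5) || (e < -8 && 2*e > 5).
Before e := e + 7: (e >= -15 && 2*k < -5) || (e < -15 && 2*e > -9)
Before k := e + 2: (e >= -15 && 2*e < -9) || (e < -15 && 2*e > -9)
Before k := e - 2: (e >= -15 && 2*e < -9) || (e < -15 && 2*e > -9)
The weakest precondition is (e >= -15 && 2*e < -9) || (e < -15 && 2*e > -9).
Check whether (e >= -16 && 2*e < -9) || (e < -15 && 2*e > -9) implies it.
Countermodel: at the initial state e = -16, the precondition holds but the weakest precondition fails.
Answer: invalid


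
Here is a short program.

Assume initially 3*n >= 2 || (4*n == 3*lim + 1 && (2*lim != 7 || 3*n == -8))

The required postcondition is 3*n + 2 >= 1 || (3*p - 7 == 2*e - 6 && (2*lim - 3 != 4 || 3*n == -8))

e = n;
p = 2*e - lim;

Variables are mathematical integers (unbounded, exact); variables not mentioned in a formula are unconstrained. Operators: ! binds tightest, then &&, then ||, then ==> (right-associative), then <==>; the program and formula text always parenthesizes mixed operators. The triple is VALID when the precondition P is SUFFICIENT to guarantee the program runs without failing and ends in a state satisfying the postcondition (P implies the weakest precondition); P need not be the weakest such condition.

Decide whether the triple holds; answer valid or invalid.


Working backward. After the program, the postcondition 3*n + 2 >= 1 || (3*p - 7 == 2*e - 6 && (2*lim - 3 != 4 || 3*n == -8)) must hold; in canonical form it is 3*n >= -1 || (3*p == 2*e + 1 && (2*lim != 7 || 3*n == -8)).
Before p := 2*e - lim: 3*n >= -1 || (4*e == 3*lim + 1 && (2*lim != 7 || 3*n == -8))
Before e := n: 3*n >= -1 || (4*n == 3*lim + 1 && (2*lim != 7 || 3*n == -8))
The weakest precondition is 3*n >= -1 || (4*n == 3*lim + 1 && (2*lim != 7 || 3*n == -8)).
Check whether 3*n >= 2 || (4*n == 3*lim + 1 && (2*lim != 7 || 3*n == -8)) implies it.
Every state satisfying the precondition satisfies the weakest precondition: the implication holds.
Answer: valid


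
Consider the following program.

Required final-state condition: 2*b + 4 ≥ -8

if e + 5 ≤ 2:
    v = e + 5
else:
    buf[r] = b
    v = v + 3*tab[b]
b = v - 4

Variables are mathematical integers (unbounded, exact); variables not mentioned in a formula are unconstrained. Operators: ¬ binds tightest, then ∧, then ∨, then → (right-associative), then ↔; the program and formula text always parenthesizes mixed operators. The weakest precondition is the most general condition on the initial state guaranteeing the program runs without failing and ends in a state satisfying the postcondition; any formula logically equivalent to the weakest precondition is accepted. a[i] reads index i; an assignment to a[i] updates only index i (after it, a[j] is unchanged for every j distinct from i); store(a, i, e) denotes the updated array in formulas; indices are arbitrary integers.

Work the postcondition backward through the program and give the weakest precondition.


Working backward. After the program, the postcondition 2*b + 4 ≥ -8 must hold; in canonical form it is 2*b ≥ -12.
Before b := v - 4: 2*v ≥ -4
Then branch requires 2*e ≥ -14; else branch requires 6*tab[b] + 2*v ≥ -4.
Before the if: (e ≤ -3 → 2*e ≥ -14) ∧ ((¬(e ≤ -3)) → 6*tab[b] + 2*v ≥ -4)
Answer: WP = (e ≤ -3 → 2*e ≥ -14) ∧ ((¬(e ≤ -3)) → 6*tab[b] + 2*v ≥ -4)


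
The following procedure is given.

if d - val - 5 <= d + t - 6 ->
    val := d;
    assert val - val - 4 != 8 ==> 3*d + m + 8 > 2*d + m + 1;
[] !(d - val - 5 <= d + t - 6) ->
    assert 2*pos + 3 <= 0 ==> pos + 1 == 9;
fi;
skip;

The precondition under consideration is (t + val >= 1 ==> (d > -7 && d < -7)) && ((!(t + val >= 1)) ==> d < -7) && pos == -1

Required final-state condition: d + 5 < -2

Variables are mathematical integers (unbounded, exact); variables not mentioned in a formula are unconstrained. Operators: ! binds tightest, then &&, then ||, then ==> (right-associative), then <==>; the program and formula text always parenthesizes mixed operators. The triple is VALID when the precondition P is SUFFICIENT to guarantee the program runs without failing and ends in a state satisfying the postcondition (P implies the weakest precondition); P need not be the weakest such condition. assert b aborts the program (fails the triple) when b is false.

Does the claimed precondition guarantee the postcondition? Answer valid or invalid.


Working backward. After the program, the postcondition d + 5 < -2 must hold; in canonical form it is d < -7.
Before skip: d < -7
Then branch requires d > -7 && d < -7; else branch requires (2*pos <= -3 ==> pos == 8) && d < -7.
Before the if: (t + val >= 1 ==> (d > -7 && d < -7)) && ((!(t + val >= 1)) ==> ((2*pos <= -3 ==> pos == 8) && d < -7))
The weakest precondition is (t + val >= 1 ==> (d > -7 && d < -7)) && ((!(t + val >= 1)) ==> ((2*pos <= -3 ==> pos == 8) && d < -7)).
Check whether (t + val >= 1 ==> (d > -7 && d < -7)) && ((!(t + val >= 1)) ==> d < -7) && pos == -1 implies it.
Every state satisfying the precondition satisfies the weakest precondition: the implication holds.
Answer: valid


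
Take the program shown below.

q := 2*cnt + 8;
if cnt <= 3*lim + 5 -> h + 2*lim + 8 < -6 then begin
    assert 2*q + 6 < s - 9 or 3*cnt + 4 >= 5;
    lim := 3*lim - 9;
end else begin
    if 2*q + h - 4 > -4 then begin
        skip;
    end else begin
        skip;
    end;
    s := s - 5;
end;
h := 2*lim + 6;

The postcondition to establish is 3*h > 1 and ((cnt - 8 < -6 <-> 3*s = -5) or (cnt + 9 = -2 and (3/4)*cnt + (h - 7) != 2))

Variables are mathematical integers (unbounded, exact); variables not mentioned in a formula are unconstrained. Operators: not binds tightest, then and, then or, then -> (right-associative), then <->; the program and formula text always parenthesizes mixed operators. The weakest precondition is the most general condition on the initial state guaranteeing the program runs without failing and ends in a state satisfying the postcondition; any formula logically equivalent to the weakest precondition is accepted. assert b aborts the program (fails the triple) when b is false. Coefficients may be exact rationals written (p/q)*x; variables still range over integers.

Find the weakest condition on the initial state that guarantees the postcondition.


Working backward. After the program, the postcondition 3*h > 1 and ((cnt - 8 < -6 <-> 3*s = -5) or (cnt + 9 = -2 and (3/4)*cnt + (h - 7) != 2)) must hold; in canonical form it is 3*h > 1 and ((cnt < 2 <-> 3*s = -5) or (cnt = -11 and (3/4)*cnt + h != 9)).
Before h := 2*lim + 6: 6*lim > -17 and ((cnt < 2 <-> 3*s = -5) or (cnt = -11 and (3/4)*cnt + 2*lim != 3))
Then branch requires (2*q < s - 15 or 3*cnt >= 1) and 18*lim > 37 and ((cnt < 2 <-> 3*s = -5) or (cnt = -11 and (3/4)*cnt + 6*lim != 21)); else branch requires (h + 2*q > 0 -> (6*lim > -17 and ((cnt < 2 <-> 3*s = 10) or (cnt = -11 and (3/4)*cnt + 2*lim != 3)))) and ((not (h + 2*q > 0)) -> (6*lim > -17 and ((cnt < 2 <-> 3*s = 10) or (cnt = -11 and (3/4)*cnt + 2*lim != 3)))).
Before the if: ((cnt <= 3*lim + 5 -> h + 2*lim < -14) -> ((2*q < s - 15 or 3*cnt >= 1) and 18*lim > 37 and ((cnt < 2 <-> 3*s = -5) or (cnt = -11 and (3/4)*cnt + 6*lim != 21)))) and ((not (cnt <= 3*lim + 5 -> h + 2*lim < -14)) -> ((h + 2*q > 0 -> (6*lim > -17 and ((cnt < 2 <-> 3*s = 10) or (cnt = -11 and (3/4)*cnt + 2*lim != 3)))) and ((not (h + 2*q > 0)) -> (6*lim > -17 and ((cnt < 2 <-> 3*s = 10) or (cnt = -11 and (3/4)*cnt + 2*lim != 3))))))
Before q := 2*cnt + 8: ((cnt <= 3*lim + 5 -> h + 2*lim < -14) -> ((4*cnt < s - 31 or 3*cnt >= 1) and 18*lim > 37 and ((cnt < 2 <-> 3*s = -5) or (cnt = -11 and (3/4)*cnt + 6*lim != 21)))) and ((not (cnt <= 3*lim + 5 -> h + 2*lim < -14)) -> ((4*cnt + h > -16 -> (6*lim > -17 and ((cnt < 2 <-> 3*s = 10) or (cnt = -11 and (3/4)*cnt + 2*lim != 3)))) and ((not (4*cnt + h > -16)) -> (6*lim > -17 and ((cnt < 2 <-> 3*s = 10) or (cnt = -11 and (3/4)*cnt + 2*lim != 3))))))
Answer: WP = ((cnt <= 3*lim + 5 -> h + 2*lim < -14) -> ((4*cnt < s - 31 or 3*cnt >= 1) and 18*lim > 37 and ((cnt < 2 <-> 3*s = -5) or (cnt = -11 and (3/4)*cnt + 6*lim != 21)))) and ((not (cnt <= 3*lim + 5 -> h + 2*lim < -14)) -> ((4*cnt + h > -16 -> (6*lim > -17 and ((cnt < 2 <-> 3*s = 10) or (cnt = -11 and (3/4)*cnt + 2*lim != 3)))) and ((not (4*cnt + h > -16)) -> (6*lim > -17 and ((cnt < 2 <-> 3*s = 10) or (cnt = -11 and (3/4)*cnt + 2*lim != 3))))))


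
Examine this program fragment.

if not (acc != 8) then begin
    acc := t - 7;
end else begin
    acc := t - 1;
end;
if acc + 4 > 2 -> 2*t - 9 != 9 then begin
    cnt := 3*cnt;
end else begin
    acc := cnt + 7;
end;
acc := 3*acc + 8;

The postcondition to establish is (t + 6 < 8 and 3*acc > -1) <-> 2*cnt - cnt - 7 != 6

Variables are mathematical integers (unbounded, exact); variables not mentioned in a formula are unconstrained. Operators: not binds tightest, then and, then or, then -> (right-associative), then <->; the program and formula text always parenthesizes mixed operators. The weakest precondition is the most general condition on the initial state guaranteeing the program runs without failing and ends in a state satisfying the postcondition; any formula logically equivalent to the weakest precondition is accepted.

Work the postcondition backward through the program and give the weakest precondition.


Working backward. After the program, the postcondition (t + 6 < 8 and 3*acc > -1) <-> 2*cnt - cnt - 7 != 6 must hold; in canonical form it is (t < 2 and 3*acc > -1) <-> cnt != 13.
Before acc := 3*acc + 8: (t < 2 and 9*acc > -25) <-> cnt != 13
Then branch requires (t < 2 and 9*acc > -25) <-> 3*cnt != 13; else branch requires (t < 2 and 9*cnt > -88) <-> cnt != 13.
Before the if: ((acc > -2 -> 2*t != 18) -> ((t < 2 and 9*acc > -25) <-> 3*cnt != 13)) and ((not (acc > -2 -> 2*t != 18)) -> ((t < 2 and 9*cnt > -88) <-> cnt != 13))
Then branch requires ((t > 5 -> 2*t != 18) -> ((t < 2 and 9*t > 38) <-> 3*cnt != 13)) and ((not (t > 5 -> 2*t != 18)) -> ((t < 2 and 9*cnt > -88) <-> cnt != 13)); else branch requires ((t > -1 -> 2*t != 18) -> ((t < 2 and 9*t > -16) <-> 3*cnt != 13)) and ((not (t > -1 -> 2*t != 18)) -> ((t < 2 and 9*cnt > -88) <-> cnt != 13)).
Before the if: ((not (acc != 8)) -> (((t > 5 -> 2*t != 18) -> ((t < 2 and 9*t > 38) <-> 3*cnt != 13)) and ((not (t > 5 -> 2*t != 18)) -> ((t < 2 and 9*cnt > -88) <-> cnt != 13)))) and (acc != 8 -> (((t > -1 -> 2*t != 18) -> ((t < 2 and 9*t > -16) <-> 3*cnt != 13)) and ((not (t > -1 -> 2*t != 18)) -> ((t < 2 and 9*cnt > -88) <-> cnt != 13))))
Answer: WP = ((not (acc != 8)) -> (((t > 5 -> 2*t != 18) -> ((t < 2 and 9*t > 38) <-> 3*cnt != 13)) and ((not (t > 5 -> 2*t != 18)) -> ((t < 2 and 9*cnt > -88) <-> cnt != 13)))) and (acc != 8 -> (((t > -1 -> 2*t != 18) -> ((t < 2 and 9*t > -16) <-> 3*cnt != 13)) and ((not (t > -1 -> 2*t != 18)) -> ((t < 2 and 9*cnt > -88) <-> cnt != 13))))


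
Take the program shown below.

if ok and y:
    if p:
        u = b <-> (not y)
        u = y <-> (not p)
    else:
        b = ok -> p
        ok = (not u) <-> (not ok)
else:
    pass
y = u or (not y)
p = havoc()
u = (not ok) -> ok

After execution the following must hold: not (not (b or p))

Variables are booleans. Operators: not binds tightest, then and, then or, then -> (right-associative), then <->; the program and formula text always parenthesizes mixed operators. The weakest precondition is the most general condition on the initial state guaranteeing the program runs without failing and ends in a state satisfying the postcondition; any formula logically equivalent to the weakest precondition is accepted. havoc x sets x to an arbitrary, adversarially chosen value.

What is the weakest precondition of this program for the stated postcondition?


Working backward. After the program, the postcondition not (not (b or p)) must hold; in canonical form it is b or p.
Before u := (not ok) -> ok: b or p
Before havoc p: b
Before y := u or (not y): b
Then branch requires (p -> b) and ((not p) -> (ok -> p)); else branch requires b.
Before the if: ((ok and y) -> ((p -> b) and ((not p) -> (ok -> p)))) and ((not (ok and y)) -> b)
Answer: WP = ((ok and y) -> ((p -> b) and ((not p) -> (ok -> p)))) and ((not (ok and y)) -> b)


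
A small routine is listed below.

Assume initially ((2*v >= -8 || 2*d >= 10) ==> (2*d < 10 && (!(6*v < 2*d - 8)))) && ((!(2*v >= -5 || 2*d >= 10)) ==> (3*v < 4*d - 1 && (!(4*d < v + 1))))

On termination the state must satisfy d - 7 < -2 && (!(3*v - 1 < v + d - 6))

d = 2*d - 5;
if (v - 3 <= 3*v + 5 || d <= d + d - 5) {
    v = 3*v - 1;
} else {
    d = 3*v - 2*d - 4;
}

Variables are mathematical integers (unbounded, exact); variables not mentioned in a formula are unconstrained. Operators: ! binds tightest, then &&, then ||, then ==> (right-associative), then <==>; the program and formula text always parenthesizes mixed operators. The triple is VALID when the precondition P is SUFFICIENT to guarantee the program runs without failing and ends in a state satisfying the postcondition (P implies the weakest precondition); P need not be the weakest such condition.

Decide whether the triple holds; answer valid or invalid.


Working backward. After the program, the postcondition d - 7 < -2 && (!(3*v - 1 < v + d - 6)) must hold; in canonical form it is d < 5 && (!(2*v < d - 5)).
Then branch requires d < 5 && (!(6*v < d - 3)); else branch requires 3*v < 2*d + 9 && (!(2*d < v - 9)).
Before the if: ((2*v >= -8 || d >= 5) ==> (d < 5 && (!(6*v < d - 3)))) && ((!(2*v >= -8 || d >= 5)) ==> (3*v < 2*d + 9 && (!(2*d < v - 9))))
Before d := 2*d - 5: ((2*v >= -8 || 2*d >= 10) ==> (2*d < 10 && (!(6*v < 2*d - 8)))) && ((!(2*v >= -8 || 2*d >= 10)) ==> (3*v < 4*d - 1 && (!(4*d < v + 1))))
The weakest precondition is ((2*v >= -8 || 2*d >= 10) ==> (2*d < 10 && (!(6*v < 2*d - 8)))) && ((!(2*v >= -8 || 2*d >= 10)) ==> (3*v < 4*d - 1 && (!(4*d < v + 1)))).
Check whether ((2*v >= -8 || 2*d >= 10) ==> (2*d < 10 && (!(6*v < 2*d - 8)))) && ((!(2*v >= -5 || 2*d >= 10)) ==> (3*v < 4*d - 1 && (!(4*d < v + 1)))) implies it.
Every state satisfying the precondition satisfies the weakest precondition: the implication holds.
Answer: valid


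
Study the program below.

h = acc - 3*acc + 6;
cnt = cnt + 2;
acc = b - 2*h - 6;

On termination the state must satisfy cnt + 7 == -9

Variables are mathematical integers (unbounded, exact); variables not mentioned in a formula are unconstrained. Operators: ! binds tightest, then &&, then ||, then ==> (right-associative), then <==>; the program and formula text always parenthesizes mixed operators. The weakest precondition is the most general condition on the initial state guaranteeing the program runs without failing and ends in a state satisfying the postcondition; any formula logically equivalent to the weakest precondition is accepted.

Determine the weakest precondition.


Working backward. After the program, the postcondition cnt + 7 == -9 must hold; in canonical form it is cnt == -16.
Before acc := b - 2*h - 6: cnt == -16
Before cnt := cnt + 2: cnt == -18
Before h := acc - 3*acc + 6: cnt == -18
Answer: WP = cnt == -18


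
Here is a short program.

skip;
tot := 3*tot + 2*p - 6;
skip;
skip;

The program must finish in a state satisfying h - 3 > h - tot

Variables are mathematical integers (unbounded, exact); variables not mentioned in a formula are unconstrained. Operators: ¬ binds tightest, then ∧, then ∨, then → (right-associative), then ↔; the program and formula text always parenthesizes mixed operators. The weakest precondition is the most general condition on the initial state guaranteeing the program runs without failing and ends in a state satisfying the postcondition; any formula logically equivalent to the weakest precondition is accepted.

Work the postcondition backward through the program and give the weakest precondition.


Working backward. After the program, the postcondition h - 3 > h - tot must hold; in canonical form it is tot > 3.
Before skip: tot > 3
Before skip: tot > 3
Before tot := 3*tot + 2*p - 6: 2*p + 3*tot > 9
Before skip: 2*p + 3*tot > 9
Answer: WP = 2*p + 3*tot > 9


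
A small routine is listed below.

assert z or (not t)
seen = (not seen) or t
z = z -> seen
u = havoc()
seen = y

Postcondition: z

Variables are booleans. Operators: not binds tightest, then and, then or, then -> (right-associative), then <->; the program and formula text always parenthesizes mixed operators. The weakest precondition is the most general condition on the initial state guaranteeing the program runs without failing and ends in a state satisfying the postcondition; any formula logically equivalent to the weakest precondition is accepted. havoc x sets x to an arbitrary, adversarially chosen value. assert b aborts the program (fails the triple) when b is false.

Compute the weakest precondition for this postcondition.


Working backward. After the program, z must hold.
Before seen := y: z
Before havoc u: z
Before z := z -> seen: z -> seen
Before seen := (not seen) or t: z -> ((not seen) or t)
Before assert z or (not t): (z or (not t)) and (z -> ((not seen) or t))
Answer: WP = (z or (not t)) and (z -> ((not seen) or t))


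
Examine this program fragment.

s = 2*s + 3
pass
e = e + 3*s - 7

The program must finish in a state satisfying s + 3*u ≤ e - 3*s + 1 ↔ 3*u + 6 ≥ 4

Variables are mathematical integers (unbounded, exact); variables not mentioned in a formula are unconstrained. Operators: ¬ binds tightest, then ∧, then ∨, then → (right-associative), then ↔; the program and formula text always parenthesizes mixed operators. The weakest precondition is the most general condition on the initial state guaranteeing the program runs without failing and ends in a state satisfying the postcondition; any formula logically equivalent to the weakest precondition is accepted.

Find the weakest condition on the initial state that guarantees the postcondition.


Working backward. After the program, the postcondition s + 3*u ≤ e - 3*s + 1 ↔ 3*u + 6 ≥ 4 must hold; in canonical form it is 4*s + 3*u ≤ e + 1 ↔ 3*u ≥ -2.
Before e := e + 3*s - 7: s + 3*u ≤ e - 6 ↔ 3*u ≥ -2
Before skip: s + 3*u ≤ e - 6 ↔ 3*u ≥ -2
Before s := 2*s + 3: 2*s + 3*u ≤ e - 9 ↔ 3*u ≥ -2
Answer: WP = 2*s + 3*u ≤ e - 9 ↔ 3*u ≥ -2


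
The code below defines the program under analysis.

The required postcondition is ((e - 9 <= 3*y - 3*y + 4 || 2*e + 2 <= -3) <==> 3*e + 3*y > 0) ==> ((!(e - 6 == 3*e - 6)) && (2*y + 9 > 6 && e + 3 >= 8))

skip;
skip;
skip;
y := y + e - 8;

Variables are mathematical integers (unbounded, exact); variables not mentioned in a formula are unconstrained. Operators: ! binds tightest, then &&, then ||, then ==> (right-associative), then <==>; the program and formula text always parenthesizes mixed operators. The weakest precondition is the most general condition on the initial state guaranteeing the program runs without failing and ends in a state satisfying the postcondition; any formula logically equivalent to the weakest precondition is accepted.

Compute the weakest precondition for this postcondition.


Working backward. After the program, the postcondition ((e - 9 <= 3*y - 3*y + 4 || 2*e + 2 <= -3) <==> 3*e + 3*y > 0) ==> ((!(e - 6 == 3*e - 6)) && (2*y + 9 > 6 && e + 3 >= 8)) must hold; in canonical form it is ((e <= 13 || 2*e <= -5) <==> 3*e + 3*y > 0) ==> ((!(2*e == 0)) && 2*y > -3 && e >= 5).
Before y := y + e - 8: ((e <= 13 || 2*e <= -5) <==> 6*e + 3*y > 24) ==> ((!(2*e == 0)) && 2*e + 2*y > 13 && e >= 5)
Before skip: ((e <= 13 || 2*e <= -5) <==> 6*e + 3*y > 24) ==> ((!(2*e == 0)) && 2*e + 2*y > 13 && e >= 5)
Before skip: ((e <= 13 || 2*e <= -5) <==> 6*e + 3*y > 24) ==> ((!(2*e == 0)) && 2*e + 2*y > 13 && e >= 5)
Before skip: ((e <= 13 || 2*e <= -5) <==> 6*e + 3*y > 24) ==> ((!(2*e == 0)) && 2*e + 2*y > 13 && e >= 5)
Answer: WP = ((e <= 13 || 2*e <= -5) <==> 6*e + 3*y > 24) ==> ((!(2*e == 0)) && 2*e + 2*y > 13 && e >= 5)


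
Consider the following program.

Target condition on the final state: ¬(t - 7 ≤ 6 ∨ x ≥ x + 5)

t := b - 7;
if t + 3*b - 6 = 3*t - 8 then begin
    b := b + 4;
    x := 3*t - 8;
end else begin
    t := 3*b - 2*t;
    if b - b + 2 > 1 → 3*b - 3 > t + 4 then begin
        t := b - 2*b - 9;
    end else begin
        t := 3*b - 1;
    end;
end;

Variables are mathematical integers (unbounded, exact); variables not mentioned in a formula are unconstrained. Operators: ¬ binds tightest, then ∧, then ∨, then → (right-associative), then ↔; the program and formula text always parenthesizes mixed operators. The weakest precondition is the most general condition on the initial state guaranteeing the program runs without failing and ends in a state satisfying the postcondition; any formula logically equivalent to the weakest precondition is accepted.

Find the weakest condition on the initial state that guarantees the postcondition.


Working backward. After the program, the postcondition ¬(t - 7 ≤ 6 ∨ x ≥ x + 5) must hold; in canonical form it is ¬(t ≤ 13).
Then branch requires ¬(t ≤ 13); else branch requires (2*t > 7 → (¬(b ≥ -22))) ∧ ((¬(2*t > 7)) → (¬(3*b ≤ 14))).
Before the if: (3*b = 2*t - 2 → (¬(t ≤ 13))) ∧ ((¬(3*b = 2*t - 2)) → ((2*t > 7 → (¬(b ≥ -22))) ∧ ((¬(2*t > 7)) → (¬(3*b ≤ 14)))))
Before t := b - 7: (b = -16 → (¬(b ≤ 20))) ∧ ((¬(b = -16)) → ((2*b > 21 → (¬(b ≥ -22))) ∧ ((¬(2*b > 21)) → (¬(3*b ≤ 14)))))
Answer: WP = (b = -16 → (¬(b ≤ 20))) ∧ ((¬(b = -16)) → ((2*b > 21 → (¬(b ≥ -22))) ∧ ((¬(2*b > 21)) → (¬(3*b ≤ 14)))))


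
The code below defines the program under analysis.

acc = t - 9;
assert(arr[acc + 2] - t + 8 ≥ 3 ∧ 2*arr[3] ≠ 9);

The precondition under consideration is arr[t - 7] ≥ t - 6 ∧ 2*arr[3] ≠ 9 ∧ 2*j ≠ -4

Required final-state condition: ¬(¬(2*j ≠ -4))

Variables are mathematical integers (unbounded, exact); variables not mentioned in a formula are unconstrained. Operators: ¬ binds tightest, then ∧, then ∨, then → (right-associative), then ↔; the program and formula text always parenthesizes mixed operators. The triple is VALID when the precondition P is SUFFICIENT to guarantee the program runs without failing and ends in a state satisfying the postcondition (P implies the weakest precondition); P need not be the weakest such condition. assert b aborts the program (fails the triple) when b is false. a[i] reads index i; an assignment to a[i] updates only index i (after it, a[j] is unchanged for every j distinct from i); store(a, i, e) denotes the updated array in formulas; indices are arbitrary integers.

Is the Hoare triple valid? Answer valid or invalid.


Working backward. After the program, the postcondition ¬(¬(2*j ≠ -4)) must hold; in canonical form it is 2*j ≠ -4.
Before assert arr[acc + 2] - t + 8 ≥ 3 ∧ 2*arr[3] ≠ 9: arr[acc + 2] ≥ t - 5 ∧ 2*arr[3] ≠ 9 ∧ 2*j ≠ -4
Before acc := t - 9: arr[t - 7] ≥ t - 5 ∧ 2*arr[3] ≠ 9 ∧ 2*j ≠ -4
The weakest precondition is arr[t - 7] ≥ t - 5 ∧ 2*arr[3] ≠ 9 ∧ 2*j ≠ -4.
Check whether arr[t - 7] ≥ t - 6 ∧ 2*arr[3] ≠ 9 ∧ 2*j ≠ -4 implies it.
Countermodel: at the initial state arr = {[-1] = 0, [3] = 0, elsewhere 0}, j = -1, t = 6, the precondition holds but the weakest precondition fails.
Answer: invalid


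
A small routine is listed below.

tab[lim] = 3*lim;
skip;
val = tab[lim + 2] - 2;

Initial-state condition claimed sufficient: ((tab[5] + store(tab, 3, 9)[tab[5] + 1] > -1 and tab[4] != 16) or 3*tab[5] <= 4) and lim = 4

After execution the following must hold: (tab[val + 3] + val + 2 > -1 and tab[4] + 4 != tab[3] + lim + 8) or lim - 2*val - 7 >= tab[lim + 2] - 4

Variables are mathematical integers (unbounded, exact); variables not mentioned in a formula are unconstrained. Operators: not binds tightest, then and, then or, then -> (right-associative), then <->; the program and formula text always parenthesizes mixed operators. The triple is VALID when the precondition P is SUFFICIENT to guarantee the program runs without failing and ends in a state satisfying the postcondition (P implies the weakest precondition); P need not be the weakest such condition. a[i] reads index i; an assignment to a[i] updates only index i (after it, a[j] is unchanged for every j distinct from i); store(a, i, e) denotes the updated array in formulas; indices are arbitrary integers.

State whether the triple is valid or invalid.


Working backward. After the program, the postcondition (tab[val + 3] + val + 2 > -1 and tab[4] + 4 != tab[3] + lim + 8) or lim - 2*val - 7 >= tab[lim + 2] - 4 must hold; in canonical form it is (tab[val + 3] + val > -3 and tab[4] != tab[3] + lim + 4) or lim >= tab[lim + 2] + 2*val + 3.
Before val := tab[lim + 2] - 2: (tab[tab[lim + 2] + 1] + tab[lim + 2] > -1 and tab[4] != tab[3] + lim + 4) or lim >= 3*tab[lim + 2] - 1
Before skip: (tab[tab[lim + 2] + 1] + tab[lim + 2] > -1 and tab[4] != tab[3] + lim + 4) or lim >= 3*tab[lim + 2] - 1
Before tab[lim] := 3*lim: (store(tab, lim, 3*lim)[store(tab, lim, 3*lim)[lim + 2] + 1] + store(tab, lim, 3*lim)[lim + 2] > -1 and store(tab, lim, 3*lim)[4] != store(tab, lim, 3*lim)[3] + lim + 4) or lim >= 3*store(tab, lim, 3*lim)[lim + 2] - 1
The weakest precondition is (store(tab, lim, 3*lim)[store(tab, lim, 3*lim)[lim + 2] + 1] + store(tab, lim, 3*lim)[lim + 2] > -1 and store(tab, lim, 3*lim)[4] != store(tab, lim, 3*lim)[3] + lim + 4) or lim >= 3*store(tab, lim, 3*lim)[lim + 2] - 1.
Check whether ((tab[5] + store(tab, 3, 9)[tab[5] + 1] > -1 and tab[4] != 16) or 3*tab[5] <= 4) and lim = 4 implies it.
Countermodel: at the initial state lim = 4, tab = {[3] = 4, [4] = 8, [5] = 22564, [6] = 2, [22565] = 0, elsewhere 7}, the precondition holds but the weakest precondition fails.
Answer: invalid


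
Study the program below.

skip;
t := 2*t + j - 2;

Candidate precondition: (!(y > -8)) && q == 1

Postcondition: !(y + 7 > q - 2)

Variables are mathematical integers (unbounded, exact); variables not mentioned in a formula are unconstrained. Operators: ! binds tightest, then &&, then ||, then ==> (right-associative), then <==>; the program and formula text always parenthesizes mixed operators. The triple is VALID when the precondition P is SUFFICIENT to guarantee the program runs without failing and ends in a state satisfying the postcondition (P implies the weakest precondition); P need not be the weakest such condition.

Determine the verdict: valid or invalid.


Working backward. After the program, the postcondition !(y + 7 > q - 2) must hold; in canonical form it is !(y > q - 9).
Before t := 2*t + j - 2: !(y > q - 9)
Before skip: !(y > q - 9)
The weakest precondition is !(y > q - 9).
Check whether (!(y > -8)) && q == 1 implies it.
Every state satisfying the precondition satisfies the weakest precondition: the implication holds.
Answer: valid


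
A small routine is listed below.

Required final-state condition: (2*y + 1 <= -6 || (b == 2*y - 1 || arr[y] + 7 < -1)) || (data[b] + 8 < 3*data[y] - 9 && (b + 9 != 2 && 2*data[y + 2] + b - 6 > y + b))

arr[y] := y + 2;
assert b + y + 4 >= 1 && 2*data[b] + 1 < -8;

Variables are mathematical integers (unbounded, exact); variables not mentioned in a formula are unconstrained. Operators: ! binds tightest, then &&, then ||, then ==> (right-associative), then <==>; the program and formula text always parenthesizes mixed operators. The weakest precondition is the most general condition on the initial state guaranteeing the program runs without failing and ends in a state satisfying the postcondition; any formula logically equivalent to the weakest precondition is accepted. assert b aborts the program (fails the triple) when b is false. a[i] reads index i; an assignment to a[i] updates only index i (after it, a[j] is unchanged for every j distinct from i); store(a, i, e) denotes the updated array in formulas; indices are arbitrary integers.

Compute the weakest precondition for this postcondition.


Working backward. After the program, the postcondition (2*y + 1 <= -6 || (b == 2*y - 1 || arr[y] + 7 < -1)) || (data[b] + 8 < 3*data[y] - 9 && (b + 9 != 2 && 2*data[y + 2] + b - 6 > y + b)) must hold; in canonical form it is 2*y <= -7 || b == 2*y - 1 || arr[y] < -8 || (data[b] < 3*data[y] - 17 && b != -7 && 2*data[y + 2] > y + 6).
Before assert b + y + 4 >= 1 && 2*data[b] + 1 < -8: b + y >= -3 && 2*data[b] < -9 && (2*y <= -7 || b == 2*y - 1 || arr[y] < -8 || (data[b] < 3*data[y] - 17 && b != -7 && 2*data[y + 2] > y + 6))
Before arr[y] := y + 2: b + y >= -3 && 2*data[b] < -9 && (2*y <= -7 || b == 2*y - 1 || store(arr, y, y + 2)[y] < -8 || (data[b] < 3*data[y] - 17 && b != -7 && 2*data[y + 2] > y + 6))
Answer: WP = b + y >= -3 && 2*data[b] < -9 && (2*y <= -7 || b == 2*y - 1 || store(arr, y, y + 2)[y] < -8 || (data[b] < 3*data[y] - 17 && b != -7 && 2*data[y + 2] > y + 6))


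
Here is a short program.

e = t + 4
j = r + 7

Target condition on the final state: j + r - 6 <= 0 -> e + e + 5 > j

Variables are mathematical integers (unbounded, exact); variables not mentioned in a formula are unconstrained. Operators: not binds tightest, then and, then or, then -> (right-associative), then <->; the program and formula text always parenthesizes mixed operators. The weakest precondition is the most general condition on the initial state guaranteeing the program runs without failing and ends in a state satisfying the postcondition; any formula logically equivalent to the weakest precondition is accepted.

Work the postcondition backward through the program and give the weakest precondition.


Working backward. After the program, the postcondition j + r - 6 <= 0 -> e + e + 5 > j must hold; in canonical form it is j + r <= 6 -> 2*e > j - 5.
Before j := r + 7: 2*r <= -1 -> 2*e > r + 2
Before e := t + 4: 2*r <= -1 -> 2*t > r - 6
Answer: WP = 2*r <= -1 -> 2*t > r - 6


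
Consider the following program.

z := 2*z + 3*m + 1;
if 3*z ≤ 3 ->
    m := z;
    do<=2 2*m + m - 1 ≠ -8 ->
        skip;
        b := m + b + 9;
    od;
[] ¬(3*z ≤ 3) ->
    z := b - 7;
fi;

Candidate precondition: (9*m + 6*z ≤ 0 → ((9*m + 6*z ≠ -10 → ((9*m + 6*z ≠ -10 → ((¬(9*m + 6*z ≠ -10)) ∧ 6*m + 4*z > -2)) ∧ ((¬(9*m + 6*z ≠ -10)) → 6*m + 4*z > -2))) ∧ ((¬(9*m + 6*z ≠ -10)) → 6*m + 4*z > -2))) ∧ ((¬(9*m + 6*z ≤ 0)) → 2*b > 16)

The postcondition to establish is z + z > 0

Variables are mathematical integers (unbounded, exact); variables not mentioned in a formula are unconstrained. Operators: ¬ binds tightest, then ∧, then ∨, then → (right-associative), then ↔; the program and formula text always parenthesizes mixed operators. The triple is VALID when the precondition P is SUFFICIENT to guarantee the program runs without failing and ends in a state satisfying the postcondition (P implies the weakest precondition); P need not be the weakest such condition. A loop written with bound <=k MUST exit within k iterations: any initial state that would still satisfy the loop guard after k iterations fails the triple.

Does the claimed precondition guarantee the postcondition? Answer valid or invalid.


Working backward. After the program, the postcondition z + z > 0 must hold; in canonical form it is 2*z > 0.
Then branch requires (3*z ≠ -7 → ((3*z ≠ -7 → ((¬(3*z ≠ -7)) ∧ 2*z > 0)) ∧ ((¬(3*z ≠ -7)) → 2*z > 0))) ∧ ((¬(3*z ≠ -7)) → 2*z > 0); else branch requires 2*b > 14.
Before the if: (3*z ≤ 3 → ((3*z ≠ -7 → ((3*z ≠ -7 → ((¬(3*z ≠ -7)) ∧ 2*z > 0)) ∧ ((¬(3*z ≠ -7)) → 2*z > 0))) ∧ ((¬(3*z ≠ -7)) → 2*z > 0))) ∧ ((¬(3*z ≤ 3)) → 2*b > 14)
Before z := 2*z + 3*m + 1: (9*m + 6*z ≤ 0 → ((9*m + 6*z ≠ -10 → ((9*m + 6*z ≠ -10 → ((¬(9*m + 6*z ≠ -10)) ∧ 6*m + 4*z > -2)) ∧ ((¬(9*m + 6*z ≠ -10)) → 6*m + 4*z > -2))) ∧ ((¬(9*m + 6*z ≠ -10)) → 6*m + 4*z > -2))) ∧ ((¬(9*m + 6*z ≤ 0)) → 2*b > 14)
The weakest precondition is (9*m + 6*z ≤ 0 → ((9*m + 6*z ≠ -10 → ((9*m + 6*z ≠ -10 → ((¬(9*m + 6*z ≠ -10)) ∧ 6*m + 4*z > -2)) ∧ ((¬(9*m + 6*z ≠ -10)) → 6*m + 4*z > -2))) ∧ ((¬(9*m + 6*z ≠ -10)) → 6*m + 4*z > -2))) ∧ ((¬(9*m + 6*z ≤ 0)) → 2*b > 14).
Check whether (9*m + 6*z ≤ 0 → ((9*m + 6*z ≠ -10 → ((9*m + 6*z ≠ -10 → ((¬(9*m + 6*z ≠ -10)) ∧ 6*m + 4*z > -2)) ∧ ((¬(9*m + 6*z ≠ -10)) → 6*m + 4*z > -2))) ∧ ((¬(9*m + 6*z ≠ -10)) → 6*m + 4*z > -2))) ∧ ((¬(9*m + 6*z ≤ 0)) → 2*b > 16) implies it.
Every state satisfying the precondition satisfies the weakest precondition: the implication holds.
Answer: valid


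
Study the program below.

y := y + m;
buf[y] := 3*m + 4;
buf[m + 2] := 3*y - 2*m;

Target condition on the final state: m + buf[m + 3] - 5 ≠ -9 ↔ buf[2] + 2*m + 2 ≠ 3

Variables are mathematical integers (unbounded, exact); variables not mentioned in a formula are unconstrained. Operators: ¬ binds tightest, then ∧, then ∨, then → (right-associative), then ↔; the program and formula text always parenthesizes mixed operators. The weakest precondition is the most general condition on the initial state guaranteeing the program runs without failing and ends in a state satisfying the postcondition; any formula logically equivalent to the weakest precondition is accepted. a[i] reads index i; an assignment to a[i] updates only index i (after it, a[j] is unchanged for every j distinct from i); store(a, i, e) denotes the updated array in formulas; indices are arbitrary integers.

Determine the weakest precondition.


Working backward. After the program, the postcondition m + buf[m + 3] - 5 ≠ -9 ↔ buf[2] + 2*m + 2 ≠ 3 must hold; in canonical form it is buf[m + 3] + m ≠ -4 ↔ buf[2] + 2*m ≠ 1.
Before buf[m + 2] := 3*y - 2*m: store(buf, m + 2, -2*m + 3*y)[m + 3] + m ≠ -4 ↔ store(buf, m + 2, -2*m + 3*y)[2] + 2*m ≠ 1
Before buf[y] := 3*m + 4: store(store(buf, y, 3*m + 4), m + 2, -2*m + 3*y)[m + 3] + m ≠ -4 ↔ store(store(buf, y, 3*m + 4), m + 2, -2*m + 3*y)[2] + 2*m ≠ 1
Before y := y + m: store(store(buf, m + y, 3*m + 4), m + 2, m + 3*y)[m + 3] + m ≠ -4 ↔ store(store(buf, m + y, 3*m + 4), m + 2, m + 3*y)[2] + 2*m ≠ 1
Answer: WP = store(store(buf, m + y, 3*m + 4), m + 2, m + 3*y)[m + 3] + m ≠ -4 ↔ store(store(buf, m + y, 3*m + 4), m + 2, m + 3*y)[2] + 2*m ≠ 1


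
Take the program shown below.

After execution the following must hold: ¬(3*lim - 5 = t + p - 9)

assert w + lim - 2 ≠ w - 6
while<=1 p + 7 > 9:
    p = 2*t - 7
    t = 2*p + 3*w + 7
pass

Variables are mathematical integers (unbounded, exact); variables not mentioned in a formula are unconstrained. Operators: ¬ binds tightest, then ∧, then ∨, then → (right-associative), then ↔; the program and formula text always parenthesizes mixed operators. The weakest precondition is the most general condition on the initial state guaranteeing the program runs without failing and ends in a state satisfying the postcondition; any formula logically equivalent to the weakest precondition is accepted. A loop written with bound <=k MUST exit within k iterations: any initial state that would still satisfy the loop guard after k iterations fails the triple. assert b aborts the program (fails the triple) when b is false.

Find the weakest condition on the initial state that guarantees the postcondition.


Working backward. After the program, the postcondition ¬(3*lim - 5 = t + p - 9) must hold; in canonical form it is ¬(3*lim = p + t - 4).
Before skip: ¬(3*lim = p + t - 4)
Before the loop (bound <=1), unroll the exhaustion recursion (WP_0 = exit-now case; WP_j = one more guarded iteration, up to j = 1):
  WP_0: (¬(p > 2)) ∧ (¬(3*lim = p + t - 4))
  WP_1: (p > 2 → ((¬(2*t > 9)) ∧ (¬(3*lim = 6*t + 3*w - 18)))) ∧ ((¬(p > 2)) → (¬(3*lim = p + t - 4)))
So before the loop: (p > 2 → ((¬(2*t > 9)) ∧ (¬(3*lim = 6*t + 3*w - 18)))) ∧ ((¬(p > 2)) → (¬(3*lim = p + t - 4)))
Before assert w + lim - 2 ≠ w - 6: lim ≠ -4 ∧ (p > 2 → ((¬(2*t > 9)) ∧ (¬(3*lim = 6*t + 3*w - 18)))) ∧ ((¬(p > 2)) → (¬(3*lim = p + t - 4)))
Answer: WP = lim ≠ -4 ∧ (p > 2 → ((¬(2*t > 9)) ∧ (¬(3*lim = 6*t + 3*w - 18)))) ∧ ((¬(p > 2)) → (¬(3*lim = p + t - 4)))


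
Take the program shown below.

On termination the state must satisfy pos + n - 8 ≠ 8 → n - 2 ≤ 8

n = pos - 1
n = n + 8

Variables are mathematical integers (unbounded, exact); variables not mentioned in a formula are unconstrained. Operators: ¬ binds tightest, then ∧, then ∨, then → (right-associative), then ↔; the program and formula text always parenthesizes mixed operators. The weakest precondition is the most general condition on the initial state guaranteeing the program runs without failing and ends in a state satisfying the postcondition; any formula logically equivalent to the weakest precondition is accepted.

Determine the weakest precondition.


Working backward. After the program, the postcondition pos + n - 8 ≠ 8 → n - 2 ≤ 8 must hold; in canonical form it is n + pos ≠ 16 → n ≤ 10.
Before n := n + 8: n + pos ≠ 8 → n ≤ 2
Before n := pos - 1: 2*pos ≠ 9 → pos ≤ 3
Answer: WP = 2*pos ≠ 9 → pos ≤ 3
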